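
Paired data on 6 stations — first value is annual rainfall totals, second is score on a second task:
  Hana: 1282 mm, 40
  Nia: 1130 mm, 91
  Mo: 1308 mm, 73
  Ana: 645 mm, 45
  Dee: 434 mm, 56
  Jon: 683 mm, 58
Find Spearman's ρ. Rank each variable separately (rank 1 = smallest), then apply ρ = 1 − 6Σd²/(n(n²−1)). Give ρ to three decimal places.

0.257

Ranks of variable 1: 5, 4, 6, 2, 1, 3
Ranks of variable 2: 1, 6, 5, 2, 3, 4
d = r₁ − r₂: 4, -2, 1, 0, -2, -1
d²: 16, 4, 1, 0, 4, 1; Σd² = 26
ρ = 1 − 6·26/(6·35) = 1 − 156/210 = 0.257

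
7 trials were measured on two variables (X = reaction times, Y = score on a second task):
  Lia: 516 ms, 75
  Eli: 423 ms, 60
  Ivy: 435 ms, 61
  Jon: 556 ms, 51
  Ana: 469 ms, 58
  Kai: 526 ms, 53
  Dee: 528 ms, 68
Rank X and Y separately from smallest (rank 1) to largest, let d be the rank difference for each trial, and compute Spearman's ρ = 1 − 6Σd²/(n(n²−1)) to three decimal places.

-0.286

Ranks of variable 1: 4, 1, 2, 7, 3, 5, 6
Ranks of variable 2: 7, 4, 5, 1, 3, 2, 6
d = r₁ − r₂: -3, -3, -3, 6, 0, 3, 0
d²: 9, 9, 9, 36, 0, 9, 0; Σd² = 72
ρ = 1 − 6·72/(7·48) = 1 − 432/336 = -0.286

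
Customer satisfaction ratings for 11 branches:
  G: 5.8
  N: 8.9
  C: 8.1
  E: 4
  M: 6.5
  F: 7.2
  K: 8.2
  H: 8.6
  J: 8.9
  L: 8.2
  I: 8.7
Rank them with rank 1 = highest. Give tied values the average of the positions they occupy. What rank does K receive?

5.5

Sorted (descending): 8.9, 8.9, 8.7, 8.6, 8.2, 8.2, 8.1, 7.2, 6.5, 5.8, 4
The 2 values of 8.9 occupy positions 1–2 → average rank (1+2)/2 = 1.5.
The 2 values of 8.2 occupy positions 5–6 → average rank (5+6)/2 = 5.5.
K has value 8.2 → rank 5.5.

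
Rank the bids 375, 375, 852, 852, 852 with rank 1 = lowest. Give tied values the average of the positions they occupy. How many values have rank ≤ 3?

Sorted (ascending): 375, 375, 852, 852, 852
The 2 values of 375 occupy positions 1–2 → average rank (1+2)/2 = 1.5.
The 3 values of 852 occupy positions 3–5 → average rank 4.
Ranks ≤ 3: {1.5, 1.5} → 2 values.

2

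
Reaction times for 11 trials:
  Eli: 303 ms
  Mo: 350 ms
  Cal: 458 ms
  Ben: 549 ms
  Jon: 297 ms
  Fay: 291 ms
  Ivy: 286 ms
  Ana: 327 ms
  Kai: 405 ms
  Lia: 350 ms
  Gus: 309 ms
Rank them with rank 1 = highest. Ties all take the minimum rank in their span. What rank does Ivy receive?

11

Sorted (descending): 549, 458, 405, 350, 350, 327, 309, 303, 297, 291, 286
The 2 values of 350 occupy positions 4–5 → each gets rank 4.
Ivy has value 286 ms → rank 11.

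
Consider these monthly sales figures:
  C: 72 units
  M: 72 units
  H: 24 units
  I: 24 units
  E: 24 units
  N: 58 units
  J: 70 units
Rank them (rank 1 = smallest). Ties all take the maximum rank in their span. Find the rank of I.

3

Sorted (ascending): 24, 24, 24, 58, 70, 72, 72
The 3 values of 24 occupy positions 1–3 → each gets rank 3.
The 2 values of 72 occupy positions 6–7 → each gets rank 7.
I has value 24 units → rank 3.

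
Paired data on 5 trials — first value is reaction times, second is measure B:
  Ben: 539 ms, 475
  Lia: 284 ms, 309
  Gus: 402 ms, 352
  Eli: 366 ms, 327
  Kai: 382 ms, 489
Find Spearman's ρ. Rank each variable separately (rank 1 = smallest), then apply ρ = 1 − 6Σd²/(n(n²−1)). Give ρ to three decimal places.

Ranks of variable 1: 5, 1, 4, 2, 3
Ranks of variable 2: 4, 1, 3, 2, 5
d = r₁ − r₂: 1, 0, 1, 0, -2
d²: 1, 0, 1, 0, 4; Σd² = 6
ρ = 1 − 6·6/(5·24) = 1 − 36/120 = 0.700

0.700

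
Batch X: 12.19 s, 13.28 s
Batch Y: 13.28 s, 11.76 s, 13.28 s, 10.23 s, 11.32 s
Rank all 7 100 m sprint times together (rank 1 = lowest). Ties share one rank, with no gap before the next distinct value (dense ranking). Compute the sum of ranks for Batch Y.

Sorted (ascending): 10.23, 11.32, 11.76, 12.19, 13.28, 13.28, 13.28
The 3 values of 13.28 share dense rank 5.
Remaining distinct values take the next consecutive integers.
Batch Y values → pooled ranks: 13.28→5, 11.76→3, 13.28→5, 10.23→1, 11.32→2
Rank sum = 5 + 3 + 5 + 1 + 2 = 16

16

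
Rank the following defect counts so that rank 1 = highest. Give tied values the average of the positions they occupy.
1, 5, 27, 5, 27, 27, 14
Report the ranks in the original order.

7, 5.5, 2, 5.5, 2, 2, 4

Sorted (descending): 27, 27, 27, 14, 5, 5, 1
The 3 values of 27 occupy positions 1–3 → average rank 2.
The 2 values of 5 occupy positions 5–6 → average rank (5+6)/2 = 5.5.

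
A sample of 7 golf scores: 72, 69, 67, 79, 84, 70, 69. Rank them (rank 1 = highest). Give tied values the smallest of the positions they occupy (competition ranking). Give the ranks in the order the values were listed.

Sorted (descending): 84, 79, 72, 70, 69, 69, 67
The 2 values of 69 occupy positions 5–6 → each gets rank 5.

3, 5, 7, 2, 1, 4, 5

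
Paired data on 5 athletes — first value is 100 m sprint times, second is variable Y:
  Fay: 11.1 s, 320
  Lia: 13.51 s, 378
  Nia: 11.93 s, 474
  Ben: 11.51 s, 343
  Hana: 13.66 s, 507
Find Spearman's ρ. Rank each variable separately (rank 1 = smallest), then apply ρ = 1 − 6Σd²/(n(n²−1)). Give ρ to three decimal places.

0.900

Ranks of variable 1: 1, 4, 3, 2, 5
Ranks of variable 2: 1, 3, 4, 2, 5
d = r₁ − r₂: 0, 1, -1, 0, 0
d²: 0, 1, 1, 0, 0; Σd² = 2
ρ = 1 − 6·2/(5·24) = 1 − 12/120 = 0.900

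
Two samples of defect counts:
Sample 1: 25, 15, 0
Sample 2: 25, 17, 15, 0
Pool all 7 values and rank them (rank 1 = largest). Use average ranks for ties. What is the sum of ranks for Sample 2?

15.5

Sorted (descending): 25, 25, 17, 15, 15, 0, 0
The 2 values of 25 occupy positions 1–2 → average rank (1+2)/2 = 1.5.
The 2 values of 15 occupy positions 4–5 → average rank (4+5)/2 = 4.5.
The 2 values of 0 occupy positions 6–7 → average rank (6+7)/2 = 6.5.
Sample 2 values → pooled ranks: 25→1.5, 17→3, 15→4.5, 0→6.5
Rank sum = 1.5 + 3 + 4.5 + 6.5 = 15.5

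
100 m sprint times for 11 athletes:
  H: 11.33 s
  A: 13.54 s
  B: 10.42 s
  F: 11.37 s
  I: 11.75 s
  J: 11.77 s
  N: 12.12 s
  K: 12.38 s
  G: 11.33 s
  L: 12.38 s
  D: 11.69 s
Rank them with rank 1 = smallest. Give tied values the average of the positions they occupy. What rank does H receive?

Sorted (ascending): 10.42, 11.33, 11.33, 11.37, 11.69, 11.75, 11.77, 12.12, 12.38, 12.38, 13.54
The 2 values of 11.33 occupy positions 2–3 → average rank (2+3)/2 = 2.5.
The 2 values of 12.38 occupy positions 9–10 → average rank (9+10)/2 = 9.5.
H has value 11.33 s → rank 2.5.

2.5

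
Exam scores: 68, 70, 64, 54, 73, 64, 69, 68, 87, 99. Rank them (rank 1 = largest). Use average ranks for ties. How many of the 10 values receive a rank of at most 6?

5

Sorted (descending): 99, 87, 73, 70, 69, 68, 68, 64, 64, 54
The 2 values of 68 occupy positions 6–7 → average rank (6+7)/2 = 6.5.
The 2 values of 64 occupy positions 8–9 → average rank (8+9)/2 = 8.5.
Ranks ≤ 6: {1, 2, 3, 4, 5} → 5 values.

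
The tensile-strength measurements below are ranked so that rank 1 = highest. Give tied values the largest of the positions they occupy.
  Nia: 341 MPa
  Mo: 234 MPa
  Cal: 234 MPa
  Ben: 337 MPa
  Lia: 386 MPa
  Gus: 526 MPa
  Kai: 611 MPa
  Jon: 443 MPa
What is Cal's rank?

8

Sorted (descending): 611, 526, 443, 386, 341, 337, 234, 234
The 2 values of 234 occupy positions 7–8 → each gets rank 8.
Cal has value 234 MPa → rank 8.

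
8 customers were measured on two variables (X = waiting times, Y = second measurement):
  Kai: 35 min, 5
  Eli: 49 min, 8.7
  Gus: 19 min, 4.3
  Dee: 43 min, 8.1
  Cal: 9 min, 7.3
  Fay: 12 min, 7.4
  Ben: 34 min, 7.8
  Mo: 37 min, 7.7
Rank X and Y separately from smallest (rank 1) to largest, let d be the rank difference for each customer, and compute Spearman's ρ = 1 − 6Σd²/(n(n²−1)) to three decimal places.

Ranks of variable 1: 5, 8, 3, 7, 1, 2, 4, 6
Ranks of variable 2: 2, 8, 1, 7, 3, 4, 6, 5
d = r₁ − r₂: 3, 0, 2, 0, -2, -2, -2, 1
d²: 9, 0, 4, 0, 4, 4, 4, 1; Σd² = 26
ρ = 1 − 6·26/(8·63) = 1 − 156/504 = 0.690

0.690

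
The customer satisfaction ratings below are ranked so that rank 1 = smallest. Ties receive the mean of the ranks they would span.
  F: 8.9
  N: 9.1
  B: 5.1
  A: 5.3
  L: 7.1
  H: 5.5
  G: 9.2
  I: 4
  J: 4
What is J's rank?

1.5

Sorted (ascending): 4, 4, 5.1, 5.3, 5.5, 7.1, 8.9, 9.1, 9.2
The 2 values of 4 occupy positions 1–2 → average rank (1+2)/2 = 1.5.
J has value 4 → rank 1.5.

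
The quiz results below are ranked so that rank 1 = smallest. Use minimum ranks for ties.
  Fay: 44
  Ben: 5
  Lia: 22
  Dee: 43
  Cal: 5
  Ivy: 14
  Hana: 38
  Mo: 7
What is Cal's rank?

Sorted (ascending): 5, 5, 7, 14, 22, 38, 43, 44
The 2 values of 5 occupy positions 1–2 → each gets rank 1.
Cal has value 5 → rank 1.

1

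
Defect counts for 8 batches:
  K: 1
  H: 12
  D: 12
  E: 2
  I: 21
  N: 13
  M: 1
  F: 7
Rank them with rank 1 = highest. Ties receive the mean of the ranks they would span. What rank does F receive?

5

Sorted (descending): 21, 13, 12, 12, 7, 2, 1, 1
The 2 values of 12 occupy positions 3–4 → average rank (3+4)/2 = 3.5.
The 2 values of 1 occupy positions 7–8 → average rank (7+8)/2 = 7.5.
F has value 7 → rank 5.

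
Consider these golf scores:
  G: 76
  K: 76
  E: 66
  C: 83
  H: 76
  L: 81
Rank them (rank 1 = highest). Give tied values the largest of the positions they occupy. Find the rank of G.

Sorted (descending): 83, 81, 76, 76, 76, 66
The 3 values of 76 occupy positions 3–5 → each gets rank 5.
G has value 76 → rank 5.

5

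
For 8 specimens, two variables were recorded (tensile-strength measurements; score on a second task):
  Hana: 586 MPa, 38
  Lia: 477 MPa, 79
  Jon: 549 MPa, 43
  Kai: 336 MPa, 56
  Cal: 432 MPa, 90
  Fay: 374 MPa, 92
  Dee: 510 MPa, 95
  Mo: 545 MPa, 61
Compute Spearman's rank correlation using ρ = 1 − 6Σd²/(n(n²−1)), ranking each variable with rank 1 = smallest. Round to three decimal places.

Ranks of variable 1: 8, 4, 7, 1, 3, 2, 5, 6
Ranks of variable 2: 1, 5, 2, 3, 6, 7, 8, 4
d = r₁ − r₂: 7, -1, 5, -2, -3, -5, -3, 2
d²: 49, 1, 25, 4, 9, 25, 9, 4; Σd² = 126
ρ = 1 − 6·126/(8·63) = 1 − 756/504 = -0.500

-0.500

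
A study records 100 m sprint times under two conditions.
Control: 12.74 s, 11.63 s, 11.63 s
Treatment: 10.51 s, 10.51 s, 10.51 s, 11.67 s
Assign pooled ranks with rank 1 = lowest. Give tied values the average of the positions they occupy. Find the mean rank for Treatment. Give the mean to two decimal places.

3.00

Sorted (ascending): 10.51, 10.51, 10.51, 11.63, 11.63, 11.67, 12.74
The 3 values of 10.51 occupy positions 1–3 → average rank 2.
The 2 values of 11.63 occupy positions 4–5 → average rank (4+5)/2 = 4.5.
Treatment values → pooled ranks: 10.51→2, 10.51→2, 10.51→2, 11.67→6
Mean rank = (2 + 2 + 2 + 6) / 4 = 3.00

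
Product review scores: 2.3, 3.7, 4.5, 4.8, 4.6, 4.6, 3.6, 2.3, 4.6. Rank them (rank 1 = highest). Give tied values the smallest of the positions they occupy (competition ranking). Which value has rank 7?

Sorted (descending): 4.8, 4.6, 4.6, 4.6, 4.5, 3.7, 3.6, 2.3, 2.3
The 3 values of 4.6 occupy positions 2–4 → each gets rank 2.
The 2 values of 2.3 occupy positions 8–9 → each gets rank 8.
Rank 7 → value 3.6.

3.6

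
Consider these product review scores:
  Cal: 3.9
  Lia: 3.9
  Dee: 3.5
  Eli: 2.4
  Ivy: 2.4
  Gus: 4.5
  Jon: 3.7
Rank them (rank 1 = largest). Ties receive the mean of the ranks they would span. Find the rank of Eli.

Sorted (descending): 4.5, 3.9, 3.9, 3.7, 3.5, 2.4, 2.4
The 2 values of 3.9 occupy positions 2–3 → average rank (2+3)/2 = 2.5.
The 2 values of 2.4 occupy positions 6–7 → average rank (6+7)/2 = 6.5.
Eli has value 2.4 → rank 6.5.

6.5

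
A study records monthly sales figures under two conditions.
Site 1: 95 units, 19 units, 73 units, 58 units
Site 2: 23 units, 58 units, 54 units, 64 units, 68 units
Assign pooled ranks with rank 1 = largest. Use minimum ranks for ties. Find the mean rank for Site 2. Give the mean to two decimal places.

Sorted (descending): 95, 73, 68, 64, 58, 58, 54, 23, 19
The 2 values of 58 occupy positions 5–6 → each gets rank 5.
Site 2 values → pooled ranks: 23→8, 58→5, 54→7, 64→4, 68→3
Mean rank = (8 + 5 + 7 + 4 + 3) / 5 = 5.40

5.40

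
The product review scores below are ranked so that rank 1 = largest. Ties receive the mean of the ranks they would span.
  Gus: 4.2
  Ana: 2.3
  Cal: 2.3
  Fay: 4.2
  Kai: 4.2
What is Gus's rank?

Sorted (descending): 4.2, 4.2, 4.2, 2.3, 2.3
The 3 values of 4.2 occupy positions 1–3 → average rank 2.
The 2 values of 2.3 occupy positions 4–5 → average rank (4+5)/2 = 4.5.
Gus has value 4.2 → rank 2.

2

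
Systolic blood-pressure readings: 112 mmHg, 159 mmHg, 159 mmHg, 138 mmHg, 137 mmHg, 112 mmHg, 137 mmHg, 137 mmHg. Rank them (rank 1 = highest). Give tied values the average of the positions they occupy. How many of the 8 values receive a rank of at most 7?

6

Sorted (descending): 159, 159, 138, 137, 137, 137, 112, 112
The 2 values of 159 occupy positions 1–2 → average rank (1+2)/2 = 1.5.
The 3 values of 137 occupy positions 4–6 → average rank 5.
The 2 values of 112 occupy positions 7–8 → average rank (7+8)/2 = 7.5.
Ranks ≤ 7: {1.5, 1.5, 3, 5, 5, 5} → 6 values.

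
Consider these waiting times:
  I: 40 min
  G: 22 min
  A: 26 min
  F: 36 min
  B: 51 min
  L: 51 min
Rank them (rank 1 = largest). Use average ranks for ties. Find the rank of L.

Sorted (descending): 51, 51, 40, 36, 26, 22
The 2 values of 51 occupy positions 1–2 → average rank (1+2)/2 = 1.5.
L has value 51 min → rank 1.5.

1.5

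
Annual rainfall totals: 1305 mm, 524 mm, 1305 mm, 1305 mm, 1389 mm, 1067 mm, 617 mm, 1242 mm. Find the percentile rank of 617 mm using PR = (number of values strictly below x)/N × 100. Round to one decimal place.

12.5

N = 8.
Strictly below 617: 1. Equal to 617: 1.
PR = 1/8 × 100 = 12.5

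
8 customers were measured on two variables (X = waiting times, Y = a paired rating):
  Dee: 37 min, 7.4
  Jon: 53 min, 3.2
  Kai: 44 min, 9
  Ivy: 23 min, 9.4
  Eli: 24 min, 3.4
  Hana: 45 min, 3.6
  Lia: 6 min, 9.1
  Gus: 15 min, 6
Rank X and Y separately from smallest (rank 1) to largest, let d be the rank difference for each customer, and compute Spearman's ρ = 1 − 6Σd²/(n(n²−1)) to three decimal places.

Ranks of variable 1: 5, 8, 6, 3, 4, 7, 1, 2
Ranks of variable 2: 5, 1, 6, 8, 2, 3, 7, 4
d = r₁ − r₂: 0, 7, 0, -5, 2, 4, -6, -2
d²: 0, 49, 0, 25, 4, 16, 36, 4; Σd² = 134
ρ = 1 − 6·134/(8·63) = 1 − 804/504 = -0.595

-0.595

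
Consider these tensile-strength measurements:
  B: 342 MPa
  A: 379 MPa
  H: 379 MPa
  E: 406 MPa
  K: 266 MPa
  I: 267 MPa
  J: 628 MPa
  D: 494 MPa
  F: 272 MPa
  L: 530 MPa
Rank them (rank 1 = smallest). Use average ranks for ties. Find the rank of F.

Sorted (ascending): 266, 267, 272, 342, 379, 379, 406, 494, 530, 628
The 2 values of 379 occupy positions 5–6 → average rank (5+6)/2 = 5.5.
F has value 272 MPa → rank 3.

3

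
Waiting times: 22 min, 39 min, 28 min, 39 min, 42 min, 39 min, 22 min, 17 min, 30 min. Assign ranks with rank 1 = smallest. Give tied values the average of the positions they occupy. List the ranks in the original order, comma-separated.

2.5, 7, 4, 7, 9, 7, 2.5, 1, 5

Sorted (ascending): 17, 22, 22, 28, 30, 39, 39, 39, 42
The 2 values of 22 occupy positions 2–3 → average rank (2+3)/2 = 2.5.
The 3 values of 39 occupy positions 6–8 → average rank 7.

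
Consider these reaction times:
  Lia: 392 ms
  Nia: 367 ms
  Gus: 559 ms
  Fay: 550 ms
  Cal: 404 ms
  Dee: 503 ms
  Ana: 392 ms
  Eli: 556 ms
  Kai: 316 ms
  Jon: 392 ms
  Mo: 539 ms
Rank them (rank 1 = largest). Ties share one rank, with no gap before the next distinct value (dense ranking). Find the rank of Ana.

Sorted (descending): 559, 556, 550, 539, 503, 404, 392, 392, 392, 367, 316
The 3 values of 392 share dense rank 7.
Remaining distinct values take the next consecutive integers.
Ana has value 392 ms → rank 7.

7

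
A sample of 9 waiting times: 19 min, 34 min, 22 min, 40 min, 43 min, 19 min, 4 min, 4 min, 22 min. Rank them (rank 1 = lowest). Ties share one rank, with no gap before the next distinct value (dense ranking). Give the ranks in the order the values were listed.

Sorted (ascending): 4, 4, 19, 19, 22, 22, 34, 40, 43
The 2 values of 4 share dense rank 1.
The 2 values of 19 share dense rank 2.
The 2 values of 22 share dense rank 3.
Remaining distinct values take the next consecutive integers.

2, 4, 3, 5, 6, 2, 1, 1, 3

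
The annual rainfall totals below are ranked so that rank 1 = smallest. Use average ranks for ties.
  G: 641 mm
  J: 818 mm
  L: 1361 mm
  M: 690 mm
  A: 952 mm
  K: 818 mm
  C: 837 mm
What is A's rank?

Sorted (ascending): 641, 690, 818, 818, 837, 952, 1361
The 2 values of 818 occupy positions 3–4 → average rank (3+4)/2 = 3.5.
A has value 952 mm → rank 6.

6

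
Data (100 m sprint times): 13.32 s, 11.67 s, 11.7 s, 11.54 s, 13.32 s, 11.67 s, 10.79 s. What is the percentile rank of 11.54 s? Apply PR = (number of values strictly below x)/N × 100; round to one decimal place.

N = 7.
Strictly below 11.54: 1. Equal to 11.54: 1.
PR = 1/7 × 100 = 14.3

14.3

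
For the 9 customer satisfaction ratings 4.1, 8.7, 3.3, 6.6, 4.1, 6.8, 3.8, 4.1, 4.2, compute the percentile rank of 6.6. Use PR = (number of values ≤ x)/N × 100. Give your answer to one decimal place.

N = 9.
Strictly below 6.6: 6. Equal to 6.6: 1.
PR = 7/9 × 100 = 77.8

77.8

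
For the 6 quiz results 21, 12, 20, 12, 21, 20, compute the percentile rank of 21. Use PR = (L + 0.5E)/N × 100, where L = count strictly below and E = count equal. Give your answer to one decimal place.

N = 6.
Strictly below 21: 4. Equal to 21: 2.
PR = (4 + 0.5·2)/6 × 100 = 83.3

83.3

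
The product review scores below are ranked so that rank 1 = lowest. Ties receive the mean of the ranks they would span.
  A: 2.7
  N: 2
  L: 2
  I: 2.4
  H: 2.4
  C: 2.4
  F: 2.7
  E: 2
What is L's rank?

2

Sorted (ascending): 2, 2, 2, 2.4, 2.4, 2.4, 2.7, 2.7
The 3 values of 2 occupy positions 1–3 → average rank 2.
The 3 values of 2.4 occupy positions 4–6 → average rank 5.
The 2 values of 2.7 occupy positions 7–8 → average rank (7+8)/2 = 7.5.
L has value 2 → rank 2.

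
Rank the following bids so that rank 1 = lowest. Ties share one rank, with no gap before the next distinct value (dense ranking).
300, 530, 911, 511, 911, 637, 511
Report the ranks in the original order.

Sorted (ascending): 300, 511, 511, 530, 637, 911, 911
The 2 values of 511 share dense rank 2.
The 2 values of 911 share dense rank 5.
Remaining distinct values take the next consecutive integers.

1, 3, 5, 2, 5, 4, 2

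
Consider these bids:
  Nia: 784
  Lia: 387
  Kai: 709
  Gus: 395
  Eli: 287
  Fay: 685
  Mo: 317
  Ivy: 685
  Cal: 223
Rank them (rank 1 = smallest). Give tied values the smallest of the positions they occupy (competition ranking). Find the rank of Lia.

4

Sorted (ascending): 223, 287, 317, 387, 395, 685, 685, 709, 784
The 2 values of 685 occupy positions 6–7 → each gets rank 6.
Lia has value 387 → rank 4.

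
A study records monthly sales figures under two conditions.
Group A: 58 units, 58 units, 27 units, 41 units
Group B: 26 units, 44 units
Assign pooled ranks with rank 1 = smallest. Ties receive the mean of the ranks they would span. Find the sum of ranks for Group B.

5

Sorted (ascending): 26, 27, 41, 44, 58, 58
The 2 values of 58 occupy positions 5–6 → average rank (5+6)/2 = 5.5.
Group B values → pooled ranks: 26→1, 44→4
Rank sum = 1 + 4 = 5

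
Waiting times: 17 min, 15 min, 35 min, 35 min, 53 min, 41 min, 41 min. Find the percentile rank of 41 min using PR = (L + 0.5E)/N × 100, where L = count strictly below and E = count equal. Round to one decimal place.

71.4

N = 7.
Strictly below 41: 4. Equal to 41: 2.
PR = (4 + 0.5·2)/7 × 100 = 71.4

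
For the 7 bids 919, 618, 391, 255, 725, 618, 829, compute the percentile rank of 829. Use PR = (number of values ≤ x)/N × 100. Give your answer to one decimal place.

N = 7.
Strictly below 829: 5. Equal to 829: 1.
PR = 6/7 × 100 = 85.7

85.7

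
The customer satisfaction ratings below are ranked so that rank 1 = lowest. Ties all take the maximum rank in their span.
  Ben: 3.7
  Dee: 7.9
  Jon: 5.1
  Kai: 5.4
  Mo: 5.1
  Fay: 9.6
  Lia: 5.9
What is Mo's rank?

Sorted (ascending): 3.7, 5.1, 5.1, 5.4, 5.9, 7.9, 9.6
The 2 values of 5.1 occupy positions 2–3 → each gets rank 3.
Mo has value 5.1 → rank 3.

3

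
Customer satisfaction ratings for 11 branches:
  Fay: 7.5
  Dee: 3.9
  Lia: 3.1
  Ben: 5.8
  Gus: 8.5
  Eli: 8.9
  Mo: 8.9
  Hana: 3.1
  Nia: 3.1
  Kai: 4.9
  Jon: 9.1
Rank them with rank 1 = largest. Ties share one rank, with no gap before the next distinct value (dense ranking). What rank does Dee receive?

7

Sorted (descending): 9.1, 8.9, 8.9, 8.5, 7.5, 5.8, 4.9, 3.9, 3.1, 3.1, 3.1
The 2 values of 8.9 share dense rank 2.
The 3 values of 3.1 share dense rank 8.
Remaining distinct values take the next consecutive integers.
Dee has value 3.9 → rank 7.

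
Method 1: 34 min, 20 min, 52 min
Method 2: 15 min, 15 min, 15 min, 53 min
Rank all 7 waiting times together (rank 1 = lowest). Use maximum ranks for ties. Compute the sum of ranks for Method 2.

16

Sorted (ascending): 15, 15, 15, 20, 34, 52, 53
The 3 values of 15 occupy positions 1–3 → each gets rank 3.
Method 2 values → pooled ranks: 15→3, 15→3, 15→3, 53→7
Rank sum = 3 + 3 + 3 + 7 = 16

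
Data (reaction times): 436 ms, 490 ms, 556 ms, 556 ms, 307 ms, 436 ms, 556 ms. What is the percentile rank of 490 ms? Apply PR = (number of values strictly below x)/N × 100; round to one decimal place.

42.9

N = 7.
Strictly below 490: 3. Equal to 490: 1.
PR = 3/7 × 100 = 42.9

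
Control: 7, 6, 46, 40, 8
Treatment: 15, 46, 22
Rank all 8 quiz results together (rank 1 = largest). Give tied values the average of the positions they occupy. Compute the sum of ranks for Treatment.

Sorted (descending): 46, 46, 40, 22, 15, 8, 7, 6
The 2 values of 46 occupy positions 1–2 → average rank (1+2)/2 = 1.5.
Treatment values → pooled ranks: 15→5, 46→1.5, 22→4
Rank sum = 5 + 1.5 + 4 = 10.5

10.5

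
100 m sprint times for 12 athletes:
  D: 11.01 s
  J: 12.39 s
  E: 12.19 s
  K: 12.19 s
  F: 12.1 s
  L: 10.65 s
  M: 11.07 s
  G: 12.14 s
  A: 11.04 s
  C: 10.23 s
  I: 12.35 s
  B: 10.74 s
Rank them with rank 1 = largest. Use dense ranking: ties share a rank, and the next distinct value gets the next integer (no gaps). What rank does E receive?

3

Sorted (descending): 12.39, 12.35, 12.19, 12.19, 12.14, 12.1, 11.07, 11.04, 11.01, 10.74, 10.65, 10.23
The 2 values of 12.19 share dense rank 3.
Remaining distinct values take the next consecutive integers.
E has value 12.19 s → rank 3.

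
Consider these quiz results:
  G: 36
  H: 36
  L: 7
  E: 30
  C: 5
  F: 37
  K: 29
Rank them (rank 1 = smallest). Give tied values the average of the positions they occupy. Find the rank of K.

Sorted (ascending): 5, 7, 29, 30, 36, 36, 37
The 2 values of 36 occupy positions 5–6 → average rank (5+6)/2 = 5.5.
K has value 29 → rank 3.

3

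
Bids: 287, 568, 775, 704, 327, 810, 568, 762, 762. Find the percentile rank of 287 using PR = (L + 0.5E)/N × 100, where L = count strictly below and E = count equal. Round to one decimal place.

N = 9.
Strictly below 287: 0. Equal to 287: 1.
PR = (0 + 0.5·1)/9 × 100 = 5.6

5.6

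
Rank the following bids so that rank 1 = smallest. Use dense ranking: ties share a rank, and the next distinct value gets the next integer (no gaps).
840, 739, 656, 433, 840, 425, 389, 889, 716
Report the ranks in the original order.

Sorted (ascending): 389, 425, 433, 656, 716, 739, 840, 840, 889
The 2 values of 840 share dense rank 7.
Remaining distinct values take the next consecutive integers.

7, 6, 4, 3, 7, 2, 1, 8, 5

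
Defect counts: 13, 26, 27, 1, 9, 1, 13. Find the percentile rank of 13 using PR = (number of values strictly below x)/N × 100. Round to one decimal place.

42.9

N = 7.
Strictly below 13: 3. Equal to 13: 2.
PR = 3/7 × 100 = 42.9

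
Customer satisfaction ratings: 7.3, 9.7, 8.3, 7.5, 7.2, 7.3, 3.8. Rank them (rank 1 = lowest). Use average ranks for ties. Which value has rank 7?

Sorted (ascending): 3.8, 7.2, 7.3, 7.3, 7.5, 8.3, 9.7
The 2 values of 7.3 occupy positions 3–4 → average rank (3+4)/2 = 3.5.
Rank 7 → value 9.7.

9.7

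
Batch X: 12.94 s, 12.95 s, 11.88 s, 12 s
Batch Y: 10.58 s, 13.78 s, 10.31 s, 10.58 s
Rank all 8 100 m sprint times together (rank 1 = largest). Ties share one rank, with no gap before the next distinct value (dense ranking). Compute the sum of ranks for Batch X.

14

Sorted (descending): 13.78, 12.95, 12.94, 12, 11.88, 10.58, 10.58, 10.31
The 2 values of 10.58 share dense rank 6.
Remaining distinct values take the next consecutive integers.
Batch X values → pooled ranks: 12.94→3, 12.95→2, 11.88→5, 12→4
Rank sum = 3 + 2 + 5 + 4 = 14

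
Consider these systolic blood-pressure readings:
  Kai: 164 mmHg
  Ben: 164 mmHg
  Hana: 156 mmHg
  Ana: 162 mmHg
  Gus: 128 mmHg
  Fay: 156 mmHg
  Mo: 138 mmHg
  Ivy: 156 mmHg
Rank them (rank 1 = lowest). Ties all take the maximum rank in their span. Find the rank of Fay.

Sorted (ascending): 128, 138, 156, 156, 156, 162, 164, 164
The 3 values of 156 occupy positions 3–5 → each gets rank 5.
The 2 values of 164 occupy positions 7–8 → each gets rank 8.
Fay has value 156 mmHg → rank 5.

5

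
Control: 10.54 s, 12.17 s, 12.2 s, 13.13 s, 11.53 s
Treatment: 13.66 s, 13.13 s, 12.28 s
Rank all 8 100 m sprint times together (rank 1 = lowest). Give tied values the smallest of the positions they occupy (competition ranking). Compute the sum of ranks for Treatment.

19

Sorted (ascending): 10.54, 11.53, 12.17, 12.2, 12.28, 13.13, 13.13, 13.66
The 2 values of 13.13 occupy positions 6–7 → each gets rank 6.
Treatment values → pooled ranks: 13.66→8, 13.13→6, 12.28→5
Rank sum = 8 + 6 + 5 = 19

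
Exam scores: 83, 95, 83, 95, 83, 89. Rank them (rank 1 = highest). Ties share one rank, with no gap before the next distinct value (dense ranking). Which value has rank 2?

89

Sorted (descending): 95, 95, 89, 83, 83, 83
The 2 values of 95 share dense rank 1.
The 3 values of 83 share dense rank 3.
Remaining distinct values take the next consecutive integers.
Rank 2 → value 89.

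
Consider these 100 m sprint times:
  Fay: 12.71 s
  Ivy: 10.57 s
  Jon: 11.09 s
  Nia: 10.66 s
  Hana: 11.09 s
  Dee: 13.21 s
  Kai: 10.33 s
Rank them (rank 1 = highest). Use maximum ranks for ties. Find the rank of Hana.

Sorted (descending): 13.21, 12.71, 11.09, 11.09, 10.66, 10.57, 10.33
The 2 values of 11.09 occupy positions 3–4 → each gets rank 4.
Hana has value 11.09 s → rank 4.

4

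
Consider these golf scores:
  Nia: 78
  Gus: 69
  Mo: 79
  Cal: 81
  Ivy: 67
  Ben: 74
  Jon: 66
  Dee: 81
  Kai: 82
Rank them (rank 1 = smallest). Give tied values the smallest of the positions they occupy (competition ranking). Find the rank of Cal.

7

Sorted (ascending): 66, 67, 69, 74, 78, 79, 81, 81, 82
The 2 values of 81 occupy positions 7–8 → each gets rank 7.
Cal has value 81 → rank 7.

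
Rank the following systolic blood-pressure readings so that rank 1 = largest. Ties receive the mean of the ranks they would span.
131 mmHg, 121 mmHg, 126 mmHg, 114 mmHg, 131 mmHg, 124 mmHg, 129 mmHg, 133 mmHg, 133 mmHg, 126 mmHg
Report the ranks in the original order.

Sorted (descending): 133, 133, 131, 131, 129, 126, 126, 124, 121, 114
The 2 values of 133 occupy positions 1–2 → average rank (1+2)/2 = 1.5.
The 2 values of 131 occupy positions 3–4 → average rank (3+4)/2 = 3.5.
The 2 values of 126 occupy positions 6–7 → average rank (6+7)/2 = 6.5.

3.5, 9, 6.5, 10, 3.5, 8, 5, 1.5, 1.5, 6.5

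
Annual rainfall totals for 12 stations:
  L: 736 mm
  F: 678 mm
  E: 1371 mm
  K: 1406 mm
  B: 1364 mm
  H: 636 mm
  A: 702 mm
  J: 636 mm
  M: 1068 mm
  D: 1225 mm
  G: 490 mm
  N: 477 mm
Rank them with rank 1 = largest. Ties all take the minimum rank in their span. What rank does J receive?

9

Sorted (descending): 1406, 1371, 1364, 1225, 1068, 736, 702, 678, 636, 636, 490, 477
The 2 values of 636 occupy positions 9–10 → each gets rank 9.
J has value 636 mm → rank 9.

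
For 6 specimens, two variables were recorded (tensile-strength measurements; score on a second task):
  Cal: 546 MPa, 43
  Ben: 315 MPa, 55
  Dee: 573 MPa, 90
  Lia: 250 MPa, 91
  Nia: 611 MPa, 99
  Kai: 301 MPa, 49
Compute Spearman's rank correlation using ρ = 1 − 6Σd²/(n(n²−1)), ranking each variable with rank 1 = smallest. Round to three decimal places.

Ranks of variable 1: 4, 3, 5, 1, 6, 2
Ranks of variable 2: 1, 3, 4, 5, 6, 2
d = r₁ − r₂: 3, 0, 1, -4, 0, 0
d²: 9, 0, 1, 16, 0, 0; Σd² = 26
ρ = 1 − 6·26/(6·35) = 1 − 156/210 = 0.257

0.257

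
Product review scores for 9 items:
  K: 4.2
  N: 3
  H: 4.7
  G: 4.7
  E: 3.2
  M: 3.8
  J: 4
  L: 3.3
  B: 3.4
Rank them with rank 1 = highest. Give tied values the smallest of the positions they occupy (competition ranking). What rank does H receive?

Sorted (descending): 4.7, 4.7, 4.2, 4, 3.8, 3.4, 3.3, 3.2, 3
The 2 values of 4.7 occupy positions 1–2 → each gets rank 1.
H has value 4.7 → rank 1.

1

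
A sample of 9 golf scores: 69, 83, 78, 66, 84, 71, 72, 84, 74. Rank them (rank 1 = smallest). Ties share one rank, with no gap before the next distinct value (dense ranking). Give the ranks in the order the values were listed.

2, 7, 6, 1, 8, 3, 4, 8, 5

Sorted (ascending): 66, 69, 71, 72, 74, 78, 83, 84, 84
The 2 values of 84 share dense rank 8.
Remaining distinct values take the next consecutive integers.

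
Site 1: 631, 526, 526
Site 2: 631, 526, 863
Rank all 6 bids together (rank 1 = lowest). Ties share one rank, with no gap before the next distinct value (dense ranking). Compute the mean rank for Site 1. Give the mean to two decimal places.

Sorted (ascending): 526, 526, 526, 631, 631, 863
The 3 values of 526 share dense rank 1.
The 2 values of 631 share dense rank 2.
Remaining distinct values take the next consecutive integers.
Site 1 values → pooled ranks: 631→2, 526→1, 526→1
Mean rank = (2 + 1 + 1) / 3 = 1.33

1.33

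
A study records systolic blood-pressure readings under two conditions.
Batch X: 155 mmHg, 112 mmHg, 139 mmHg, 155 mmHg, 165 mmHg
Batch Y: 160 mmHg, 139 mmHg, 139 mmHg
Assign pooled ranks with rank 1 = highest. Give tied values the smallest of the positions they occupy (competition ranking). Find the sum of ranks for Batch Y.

12

Sorted (descending): 165, 160, 155, 155, 139, 139, 139, 112
The 2 values of 155 occupy positions 3–4 → each gets rank 3.
The 3 values of 139 occupy positions 5–7 → each gets rank 5.
Batch Y values → pooled ranks: 160→2, 139→5, 139→5
Rank sum = 2 + 5 + 5 = 12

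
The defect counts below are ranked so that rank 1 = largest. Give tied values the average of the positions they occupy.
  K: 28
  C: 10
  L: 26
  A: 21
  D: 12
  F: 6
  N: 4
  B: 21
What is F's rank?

Sorted (descending): 28, 26, 21, 21, 12, 10, 6, 4
The 2 values of 21 occupy positions 3–4 → average rank (3+4)/2 = 3.5.
F has value 6 → rank 7.

7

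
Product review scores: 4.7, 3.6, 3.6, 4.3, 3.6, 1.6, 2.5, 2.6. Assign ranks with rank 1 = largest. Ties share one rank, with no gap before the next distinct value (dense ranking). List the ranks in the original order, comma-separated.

Sorted (descending): 4.7, 4.3, 3.6, 3.6, 3.6, 2.6, 2.5, 1.6
The 3 values of 3.6 share dense rank 3.
Remaining distinct values take the next consecutive integers.

1, 3, 3, 2, 3, 6, 5, 4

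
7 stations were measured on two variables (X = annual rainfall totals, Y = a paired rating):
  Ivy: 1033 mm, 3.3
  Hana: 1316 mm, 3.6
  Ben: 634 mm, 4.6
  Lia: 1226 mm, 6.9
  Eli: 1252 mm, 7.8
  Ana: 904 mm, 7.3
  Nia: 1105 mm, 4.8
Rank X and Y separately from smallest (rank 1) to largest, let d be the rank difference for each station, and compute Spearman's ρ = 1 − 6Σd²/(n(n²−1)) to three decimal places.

0.107

Ranks of variable 1: 3, 7, 1, 5, 6, 2, 4
Ranks of variable 2: 1, 2, 3, 5, 7, 6, 4
d = r₁ − r₂: 2, 5, -2, 0, -1, -4, 0
d²: 4, 25, 4, 0, 1, 16, 0; Σd² = 50
ρ = 1 − 6·50/(7·48) = 1 − 300/336 = 0.107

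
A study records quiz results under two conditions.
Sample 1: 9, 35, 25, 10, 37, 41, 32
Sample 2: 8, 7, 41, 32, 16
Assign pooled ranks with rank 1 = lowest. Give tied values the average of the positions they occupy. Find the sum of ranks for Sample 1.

51

Sorted (ascending): 7, 8, 9, 10, 16, 25, 32, 32, 35, 37, 41, 41
The 2 values of 32 occupy positions 7–8 → average rank (7+8)/2 = 7.5.
The 2 values of 41 occupy positions 11–12 → average rank (11+12)/2 = 11.5.
Sample 1 values → pooled ranks: 9→3, 35→9, 25→6, 10→4, 37→10, 41→11.5, 32→7.5
Rank sum = 3 + 9 + 6 + 4 + 10 + 11.5 + 7.5 = 51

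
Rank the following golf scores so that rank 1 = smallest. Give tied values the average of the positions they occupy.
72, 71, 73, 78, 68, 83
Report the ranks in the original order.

Sorted (ascending): 68, 71, 72, 73, 78, 83
No ties — each value takes its position as its rank.

3, 2, 4, 5, 1, 6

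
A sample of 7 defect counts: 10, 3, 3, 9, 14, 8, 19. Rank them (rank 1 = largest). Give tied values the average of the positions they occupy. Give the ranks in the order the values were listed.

Sorted (descending): 19, 14, 10, 9, 8, 3, 3
The 2 values of 3 occupy positions 6–7 → average rank (6+7)/2 = 6.5.

3, 6.5, 6.5, 4, 2, 5, 1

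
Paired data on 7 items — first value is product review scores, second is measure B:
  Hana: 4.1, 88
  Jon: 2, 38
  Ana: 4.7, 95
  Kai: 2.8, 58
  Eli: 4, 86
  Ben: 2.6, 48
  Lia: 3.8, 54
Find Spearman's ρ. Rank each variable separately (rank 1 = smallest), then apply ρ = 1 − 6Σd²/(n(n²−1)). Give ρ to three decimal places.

0.964

Ranks of variable 1: 6, 1, 7, 3, 5, 2, 4
Ranks of variable 2: 6, 1, 7, 4, 5, 2, 3
d = r₁ − r₂: 0, 0, 0, -1, 0, 0, 1
d²: 0, 0, 0, 1, 0, 0, 1; Σd² = 2
ρ = 1 − 6·2/(7·48) = 1 − 12/336 = 0.964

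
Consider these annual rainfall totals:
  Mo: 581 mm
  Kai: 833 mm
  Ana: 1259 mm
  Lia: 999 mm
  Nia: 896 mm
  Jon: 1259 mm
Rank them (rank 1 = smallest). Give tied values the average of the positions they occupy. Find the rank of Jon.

5.5

Sorted (ascending): 581, 833, 896, 999, 1259, 1259
The 2 values of 1259 occupy positions 5–6 → average rank (5+6)/2 = 5.5.
Jon has value 1259 mm → rank 5.5.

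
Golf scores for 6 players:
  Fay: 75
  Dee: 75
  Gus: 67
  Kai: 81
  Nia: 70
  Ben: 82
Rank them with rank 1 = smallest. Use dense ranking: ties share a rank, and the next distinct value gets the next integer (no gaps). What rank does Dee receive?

3

Sorted (ascending): 67, 70, 75, 75, 81, 82
The 2 values of 75 share dense rank 3.
Remaining distinct values take the next consecutive integers.
Dee has value 75 → rank 3.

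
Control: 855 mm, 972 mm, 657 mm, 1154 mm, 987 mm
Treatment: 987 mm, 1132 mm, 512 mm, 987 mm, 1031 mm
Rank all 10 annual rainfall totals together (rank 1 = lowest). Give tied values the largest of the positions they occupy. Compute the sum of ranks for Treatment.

Sorted (ascending): 512, 657, 855, 972, 987, 987, 987, 1031, 1132, 1154
The 3 values of 987 occupy positions 5–7 → each gets rank 7.
Treatment values → pooled ranks: 987→7, 1132→9, 512→1, 987→7, 1031→8
Rank sum = 7 + 9 + 1 + 7 + 8 = 32

32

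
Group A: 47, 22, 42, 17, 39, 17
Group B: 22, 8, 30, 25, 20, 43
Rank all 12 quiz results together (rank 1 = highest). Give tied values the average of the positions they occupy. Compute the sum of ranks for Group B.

41.5

Sorted (descending): 47, 43, 42, 39, 30, 25, 22, 22, 20, 17, 17, 8
The 2 values of 22 occupy positions 7–8 → average rank (7+8)/2 = 7.5.
The 2 values of 17 occupy positions 10–11 → average rank (10+11)/2 = 10.5.
Group B values → pooled ranks: 22→7.5, 8→12, 30→5, 25→6, 20→9, 43→2
Rank sum = 7.5 + 12 + 5 + 6 + 9 + 2 = 41.5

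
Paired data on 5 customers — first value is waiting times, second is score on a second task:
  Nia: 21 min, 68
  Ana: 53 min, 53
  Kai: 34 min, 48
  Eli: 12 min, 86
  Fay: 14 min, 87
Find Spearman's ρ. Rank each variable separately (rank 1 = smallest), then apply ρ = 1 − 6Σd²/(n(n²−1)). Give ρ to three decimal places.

-0.800

Ranks of variable 1: 3, 5, 4, 1, 2
Ranks of variable 2: 3, 2, 1, 4, 5
d = r₁ − r₂: 0, 3, 3, -3, -3
d²: 0, 9, 9, 9, 9; Σd² = 36
ρ = 1 − 6·36/(5·24) = 1 − 216/120 = -0.800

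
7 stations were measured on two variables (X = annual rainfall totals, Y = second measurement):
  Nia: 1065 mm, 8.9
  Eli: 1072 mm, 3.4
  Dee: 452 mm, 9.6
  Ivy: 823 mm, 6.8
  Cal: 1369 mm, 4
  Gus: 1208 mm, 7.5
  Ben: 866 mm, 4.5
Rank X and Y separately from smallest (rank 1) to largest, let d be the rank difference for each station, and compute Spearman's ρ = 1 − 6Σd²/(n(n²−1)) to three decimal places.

-0.536

Ranks of variable 1: 4, 5, 1, 2, 7, 6, 3
Ranks of variable 2: 6, 1, 7, 4, 2, 5, 3
d = r₁ − r₂: -2, 4, -6, -2, 5, 1, 0
d²: 4, 16, 36, 4, 25, 1, 0; Σd² = 86
ρ = 1 − 6·86/(7·48) = 1 − 516/336 = -0.536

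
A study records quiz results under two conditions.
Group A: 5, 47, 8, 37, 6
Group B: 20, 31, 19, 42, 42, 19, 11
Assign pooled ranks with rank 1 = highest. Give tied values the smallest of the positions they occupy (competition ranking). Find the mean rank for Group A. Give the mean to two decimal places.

Sorted (descending): 47, 42, 42, 37, 31, 20, 19, 19, 11, 8, 6, 5
The 2 values of 42 occupy positions 2–3 → each gets rank 2.
The 2 values of 19 occupy positions 7–8 → each gets rank 7.
Group A values → pooled ranks: 5→12, 47→1, 8→10, 37→4, 6→11
Mean rank = (12 + 1 + 10 + 4 + 11) / 5 = 7.60

7.60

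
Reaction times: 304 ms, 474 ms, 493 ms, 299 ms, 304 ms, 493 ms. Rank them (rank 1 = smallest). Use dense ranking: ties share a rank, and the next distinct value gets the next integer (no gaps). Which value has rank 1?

299

Sorted (ascending): 299, 304, 304, 474, 493, 493
The 2 values of 304 share dense rank 2.
The 2 values of 493 share dense rank 4.
Remaining distinct values take the next consecutive integers.
Rank 1 → value 299.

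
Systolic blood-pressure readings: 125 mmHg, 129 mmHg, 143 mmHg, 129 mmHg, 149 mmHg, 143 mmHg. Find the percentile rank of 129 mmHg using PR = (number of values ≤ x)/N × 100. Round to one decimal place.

N = 6.
Strictly below 129: 1. Equal to 129: 2.
PR = 3/6 × 100 = 50.0

50.0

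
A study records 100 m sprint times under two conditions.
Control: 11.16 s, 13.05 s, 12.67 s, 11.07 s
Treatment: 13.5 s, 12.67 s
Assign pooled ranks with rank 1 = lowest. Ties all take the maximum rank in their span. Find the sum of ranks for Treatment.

Sorted (ascending): 11.07, 11.16, 12.67, 12.67, 13.05, 13.5
The 2 values of 12.67 occupy positions 3–4 → each gets rank 4.
Treatment values → pooled ranks: 13.5→6, 12.67→4
Rank sum = 6 + 4 = 10

10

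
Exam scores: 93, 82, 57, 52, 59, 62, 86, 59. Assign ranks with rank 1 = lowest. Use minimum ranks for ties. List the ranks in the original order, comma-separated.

8, 6, 2, 1, 3, 5, 7, 3

Sorted (ascending): 52, 57, 59, 59, 62, 82, 86, 93
The 2 values of 59 occupy positions 3–4 → each gets rank 3.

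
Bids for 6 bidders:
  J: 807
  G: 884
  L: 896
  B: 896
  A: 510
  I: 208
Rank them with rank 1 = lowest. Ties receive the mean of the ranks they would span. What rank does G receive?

Sorted (ascending): 208, 510, 807, 884, 896, 896
The 2 values of 896 occupy positions 5–6 → average rank (5+6)/2 = 5.5.
G has value 884 → rank 4.

4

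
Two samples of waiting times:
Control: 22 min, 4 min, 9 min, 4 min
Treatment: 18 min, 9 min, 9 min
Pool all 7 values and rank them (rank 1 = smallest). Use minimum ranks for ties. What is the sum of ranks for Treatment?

12

Sorted (ascending): 4, 4, 9, 9, 9, 18, 22
The 2 values of 4 occupy positions 1–2 → each gets rank 1.
The 3 values of 9 occupy positions 3–5 → each gets rank 3.
Treatment values → pooled ranks: 18→6, 9→3, 9→3
Rank sum = 6 + 3 + 3 = 12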